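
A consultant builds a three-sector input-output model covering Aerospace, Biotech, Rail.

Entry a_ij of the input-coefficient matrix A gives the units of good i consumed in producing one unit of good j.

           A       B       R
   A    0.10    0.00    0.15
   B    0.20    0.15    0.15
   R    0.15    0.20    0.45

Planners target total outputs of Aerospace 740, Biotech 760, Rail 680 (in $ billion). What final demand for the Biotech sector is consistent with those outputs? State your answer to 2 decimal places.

I − A =
  [   0.90     0.00    -0.15]
  [  -0.20     0.85    -0.15]
  [  -0.15    -0.20     0.55]
d = (I − A) x:
  d_A = (+0.90)·740 + (+0.00)·760 + (-0.15)·680 = 564.00
  d_B = (-0.20)·740 + (+0.85)·760 + (-0.15)·680 = 396.00
  d_R = (-0.15)·740 + (-0.20)·760 + (+0.55)·680 = 111.00

d_B = 396.00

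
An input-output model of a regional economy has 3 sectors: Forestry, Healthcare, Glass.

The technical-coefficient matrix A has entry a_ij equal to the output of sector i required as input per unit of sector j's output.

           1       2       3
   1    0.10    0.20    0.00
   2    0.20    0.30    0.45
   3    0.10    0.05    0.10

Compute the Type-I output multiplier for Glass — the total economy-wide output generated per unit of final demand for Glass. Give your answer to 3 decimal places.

m_3 = 2.162

I − A =
  [   0.90    -0.20     0.00]
  [  -0.20     0.70    -0.45]
  [  -0.10    -0.05     0.90]
Cofactors of I−A, C_ij = (−1)^(i+j)·(minor ij) (rows/columns in the sector order above):
  C_11 = (0.70)(0.90) − (-0.45)(-0.05) = 0.6075
  C_12 = −[(-0.20)(0.90) − (-0.45)(-0.10)] = 0.2250
  C_13 = (-0.20)(-0.05) − (0.70)(-0.10) = 0.0800
  C_21 = −[(-0.20)(0.90) − (0.00)(-0.05)] = 0.1800
  C_22 = (0.90)(0.90) − (0.00)(-0.10) = 0.8100
  C_23 = −[(0.90)(-0.05) − (-0.20)(-0.10)] = 0.0650
  C_31 = (-0.20)(-0.45) − (0.00)(0.70) = 0.0900
  C_32 = −[(0.90)(-0.45) − (0.00)(-0.20)] = 0.4050
  C_33 = (0.90)(0.70) − (-0.20)(-0.20) = 0.5900
det(I−A) = Σ_j (I−A)_1j·C_1j = (0.90)(0.6075) + (-0.20)(0.2250) + (0.00)(0.0800) = 0.50175
adj(I−A) = Cᵀ =
  [ 0.6075   0.1800   0.0900]
  [ 0.2250   0.8100   0.4050]
  [ 0.0800   0.0650   0.5900]
(I − A)⁻¹ = adj(I−A) / det(I−A) ≈
  [   1.2108     0.3587     0.1794]
  [   0.4484     1.6143     0.8072]
  [   0.1594     0.1295     1.1759]
The output multiplier for sector j is the column-j sum of the Leontief inverse (I − A)⁻¹ = adj(I−A) / det(I−A).
Column 3 of adj(I−A): (0.0900, 0.4050, 0.5900); det(I−A) = 0.50175.
m_3 = (0.0900 + 0.4050 + 0.5900) / 0.50175 = 1.085 / 0.50175 ≈ 2.162.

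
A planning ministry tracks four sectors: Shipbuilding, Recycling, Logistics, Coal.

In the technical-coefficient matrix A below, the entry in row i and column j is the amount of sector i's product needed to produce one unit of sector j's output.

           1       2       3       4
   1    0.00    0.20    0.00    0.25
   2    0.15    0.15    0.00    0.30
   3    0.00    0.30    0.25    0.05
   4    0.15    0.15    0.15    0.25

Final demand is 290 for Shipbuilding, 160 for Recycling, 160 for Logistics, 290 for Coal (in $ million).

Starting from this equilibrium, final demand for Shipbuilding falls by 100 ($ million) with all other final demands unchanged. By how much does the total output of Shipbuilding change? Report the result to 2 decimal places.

Δx_1 = -114.33

I − A =
  [   1.00    -0.20     0.00    -0.25]
  [  -0.15     0.85     0.00    -0.30]
  [   0.00    -0.30     0.75    -0.05]
  [  -0.15    -0.15    -0.15     0.75]
Compute the cofactors C_ij = (−1)^(i+j)·(3×3 minor ij) of I−A; the adjugate is their transpose:
adj(I−A) = Cᵀ =
  [ 0.424500   0.150375   0.040875   0.204375]
  [ 0.117000   0.526875   0.050625   0.253125]
  [ 0.054750   0.222750   0.523500   0.142250]
  [ 0.119250   0.180000   0.123000   0.615000]
det(I−A) = Σ_j (I−A)_1j·C_1j = (1.00)(0.424500) + (-0.20)(0.117000) + (0.00)(0.054750) + (-0.25)(0.119250) = 0.3712875
(I − A)⁻¹ = adj(I−A) / det(I−A) ≈
  [   1.1433     0.4050     0.1101     0.5504]
  [   0.3151     1.4190     0.1363     0.6817]
  [   0.1475     0.5999     1.4100     0.3831]
  [   0.3212     0.4848     0.3313     1.6564]
Δx = (I − A)⁻¹ Δd with Δd having -100 in the Shipbuilding component and 0 elsewhere.
So Δx_1 = L_11 · (-100), where L_11 = adj(I−A)_11 / det(I−A) = 0.424500 / 0.3712875.
Δx_1 = 0.424500 × (-100) / 0.3712875 = -42.45 / 0.3712875 ≈ -114.33.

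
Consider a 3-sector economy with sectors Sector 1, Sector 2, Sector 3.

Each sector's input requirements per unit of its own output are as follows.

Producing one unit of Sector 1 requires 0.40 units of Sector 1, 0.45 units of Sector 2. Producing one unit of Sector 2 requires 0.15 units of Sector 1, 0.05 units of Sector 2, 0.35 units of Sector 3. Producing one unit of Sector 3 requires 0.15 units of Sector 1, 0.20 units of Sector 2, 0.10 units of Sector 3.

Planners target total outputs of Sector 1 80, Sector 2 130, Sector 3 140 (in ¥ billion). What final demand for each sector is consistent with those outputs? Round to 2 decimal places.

I − A =
  [   0.60    -0.15    -0.15]
  [  -0.45     0.95    -0.20]
  [   0.00    -0.35     0.90]
d = (I − A) x:
  d_1 = (+0.60)·80 + (-0.15)·130 + (-0.15)·140 = 7.50
  d_2 = (-0.45)·80 + (+0.95)·130 + (-0.20)·140 = 59.50
  d_3 = (+0.00)·80 + (-0.35)·130 + (+0.90)·140 = 80.50

d_1 = 7.50, d_2 = 59.50, d_3 = 80.50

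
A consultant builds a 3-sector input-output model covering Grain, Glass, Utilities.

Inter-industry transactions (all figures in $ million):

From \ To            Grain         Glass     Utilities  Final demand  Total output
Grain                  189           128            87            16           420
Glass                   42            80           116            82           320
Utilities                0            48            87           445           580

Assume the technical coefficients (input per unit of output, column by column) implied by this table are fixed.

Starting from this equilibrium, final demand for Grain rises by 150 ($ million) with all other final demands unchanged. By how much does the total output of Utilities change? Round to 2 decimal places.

Δx_3 = 7.55

Technical coefficients a_ij = z_ij / X_j:
  a_11 = 189/420 = 0.45, a_21 = 42/420 = 0.10, a_31 = 0/420 = 0.00
  a_12 = 128/320 = 0.40, a_22 = 80/320 = 0.25, a_32 = 48/320 = 0.15
  a_13 = 87/580 = 0.15, a_23 = 116/580 = 0.20, a_33 = 87/580 = 0.15
I − A =
  [   0.55    -0.40    -0.15]
  [  -0.10     0.75    -0.20]
  [   0.00    -0.15     0.85]
Cofactors of I−A, C_ij = (−1)^(i+j)·(minor ij) (rows/columns in the sector order above):
  C_11 = (0.75)(0.85) − (-0.20)(-0.15) = 0.6075
  C_12 = −[(-0.10)(0.85) − (-0.20)(0.00)] = 0.0850
  C_13 = (-0.10)(-0.15) − (0.75)(0.00) = 0.0150
  C_21 = −[(-0.40)(0.85) − (-0.15)(-0.15)] = 0.3625
  C_22 = (0.55)(0.85) − (-0.15)(0.00) = 0.4675
  C_23 = −[(0.55)(-0.15) − (-0.40)(0.00)] = 0.0825
  C_31 = (-0.40)(-0.20) − (-0.15)(0.75) = 0.1925
  C_32 = −[(0.55)(-0.20) − (-0.15)(-0.10)] = 0.1250
  C_33 = (0.55)(0.75) − (-0.40)(-0.10) = 0.3725
det(I−A) = Σ_j (I−A)_1j·C_1j = (0.55)(0.6075) + (-0.40)(0.0850) + (-0.15)(0.0150) = 0.297875
adj(I−A) = Cᵀ =
  [ 0.6075   0.3625   0.1925]
  [ 0.0850   0.4675   0.1250]
  [ 0.0150   0.0825   0.3725]
(I − A)⁻¹ = adj(I−A) / det(I−A) ≈
  [   2.0394     1.2170     0.6462]
  [   0.2854     1.5695     0.4196]
  [   0.0504     0.2770     1.2505]
Δx = (I − A)⁻¹ Δd with Δd having +150 in the Grain component and 0 elsewhere.
So Δx_3 = L_31 · (+150), where L_31 = adj(I−A)_31 / det(I−A) = 0.0150 / 0.297875.
Δx_3 = 0.0150 × (+150) / 0.297875 = 2.25 / 0.297875 ≈ 7.55.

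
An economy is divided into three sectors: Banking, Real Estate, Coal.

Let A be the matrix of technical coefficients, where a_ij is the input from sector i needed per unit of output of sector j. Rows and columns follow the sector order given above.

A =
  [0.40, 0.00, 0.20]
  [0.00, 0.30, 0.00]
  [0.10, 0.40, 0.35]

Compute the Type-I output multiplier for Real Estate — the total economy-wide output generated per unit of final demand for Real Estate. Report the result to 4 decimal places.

I − A =
  [   0.60     0.00    -0.20]
  [   0.00     0.70     0.00]
  [  -0.10    -0.40     0.65]
Cofactors of I−A, C_ij = (−1)^(i+j)·(minor ij) (rows/columns in the sector order above):
  C_11 = (0.70)(0.65) − (0.00)(-0.40) = 0.4550
  C_12 = −[(0.00)(0.65) − (0.00)(-0.10)] = 0.0000
  C_13 = (0.00)(-0.40) − (0.70)(-0.10) = 0.0700
  C_21 = −[(0.00)(0.65) − (-0.20)(-0.40)] = 0.0800
  C_22 = (0.60)(0.65) − (-0.20)(-0.10) = 0.3700
  C_23 = −[(0.60)(-0.40) − (0.00)(-0.10)] = 0.2400
  C_31 = (0.00)(0.00) − (-0.20)(0.70) = 0.1400
  C_32 = −[(0.60)(0.00) − (-0.20)(0.00)] = 0.0000
  C_33 = (0.60)(0.70) − (0.00)(0.00) = 0.4200
det(I−A) = Σ_j (I−A)_1j·C_1j = (0.60)(0.4550) + (0.00)(0.0000) + (-0.20)(0.0700) = 0.2590
adj(I−A) = Cᵀ =
  [ 0.4550   0.0800   0.1400]
  [ 0.0000   0.3700   0.0000]
  [ 0.0700   0.2400   0.4200]
(I − A)⁻¹ = adj(I−A) / det(I−A) ≈
  [   1.75676     0.30888     0.54054]
  [   0.00000     1.42857     0.00000]
  [   0.27027     0.92664     1.62162]
The output multiplier for sector j is the column-j sum of the Leontief inverse (I − A)⁻¹ = adj(I−A) / det(I−A).
Column R of adj(I−A): (0.0800, 0.3700, 0.2400); det(I−A) = 0.2590.
m_R = (0.0800 + 0.3700 + 0.2400) / 0.2590 = 0.69 / 0.2590 ≈ 2.6641.

m_R = 2.6641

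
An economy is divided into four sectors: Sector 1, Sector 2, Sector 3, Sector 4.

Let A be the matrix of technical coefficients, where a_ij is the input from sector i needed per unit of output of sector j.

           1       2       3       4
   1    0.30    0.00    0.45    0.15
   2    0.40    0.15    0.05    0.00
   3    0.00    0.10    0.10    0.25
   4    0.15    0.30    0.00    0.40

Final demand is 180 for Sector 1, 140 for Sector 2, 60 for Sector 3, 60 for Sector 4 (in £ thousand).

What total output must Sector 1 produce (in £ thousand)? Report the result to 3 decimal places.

I − A =
  [   0.70     0.00    -0.45    -0.15]
  [  -0.40     0.85    -0.05     0.00]
  [   0.00    -0.10     0.90    -0.25]
  [  -0.15    -0.30     0.00     0.60]
Compute the cofactors C_ij = (−1)^(i+j)·(3×3 minor ij) of I−A; the adjugate is their transpose:
adj(I−A) = Cᵀ =
  [ 0.452250   0.101250   0.231750   0.209625]
  [ 0.217875   0.340875   0.127875   0.107750]
  [ 0.085875   0.092250   0.319875   0.154750]
  [ 0.222000   0.195750   0.121875   0.514000]
det(I−A) = Σ_j (I−A)_1j·C_1j = (0.70)(0.452250) + (0.00)(0.217875) + (-0.45)(0.085875) + (-0.15)(0.222000) = 0.24463125
(I − A)⁻¹ = adj(I−A) / det(I−A) ≈
  [   1.8487     0.4139     0.9473     0.8569]
  [   0.8906     1.3934     0.5227     0.4405]
  [   0.3510     0.3771     1.3076     0.6326]
  [   0.9075     0.8002     0.4982     2.1011]
x = (I − A)⁻¹ d = adj(I−A)·d / det(I−A), with det(I−A) = 0.24463125:
  x_1 = (0.452250·180 + 0.101250·140 + 0.231750·60 + 0.209625·60) / 0.24463125 = 122.0625 / 0.24463125 ≈ 498.965
  x_2 = (0.217875·180 + 0.340875·140 + 0.127875·60 + 0.107750·60) / 0.24463125 = 101.0775 / 0.24463125 ≈ 413.183
  x_3 = (0.085875·180 + 0.092250·140 + 0.319875·60 + 0.154750·60) / 0.24463125 = 56.85 / 0.24463125 ≈ 232.391
  x_4 = (0.222000·180 + 0.195750·140 + 0.121875·60 + 0.514000·60) / 0.24463125 = 105.5175 / 0.24463125 ≈ 431.333

x_1 = 498.965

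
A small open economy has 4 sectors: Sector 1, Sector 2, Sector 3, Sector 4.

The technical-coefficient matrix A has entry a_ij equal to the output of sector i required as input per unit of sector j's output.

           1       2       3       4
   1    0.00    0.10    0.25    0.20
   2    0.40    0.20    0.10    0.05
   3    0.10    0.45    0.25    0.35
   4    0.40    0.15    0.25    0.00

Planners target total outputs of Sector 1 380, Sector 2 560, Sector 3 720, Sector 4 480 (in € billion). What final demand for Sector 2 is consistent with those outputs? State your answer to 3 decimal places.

d_2 = 200.000

I − A =
  [   1.00    -0.10    -0.25    -0.20]
  [  -0.40     0.80    -0.10    -0.05]
  [  -0.10    -0.45     0.75    -0.35]
  [  -0.40    -0.15    -0.25     1.00]
d = (I − A) x:
  d_1 = (+1.00)·380 + (-0.10)·560 + (-0.25)·720 + (-0.20)·480 = 48.000
  d_2 = (-0.40)·380 + (+0.80)·560 + (-0.10)·720 + (-0.05)·480 = 200.000
  d_3 = (-0.10)·380 + (-0.45)·560 + (+0.75)·720 + (-0.35)·480 = 82.000
  d_4 = (-0.40)·380 + (-0.15)·560 + (-0.25)·720 + (+1.00)·480 = 64.000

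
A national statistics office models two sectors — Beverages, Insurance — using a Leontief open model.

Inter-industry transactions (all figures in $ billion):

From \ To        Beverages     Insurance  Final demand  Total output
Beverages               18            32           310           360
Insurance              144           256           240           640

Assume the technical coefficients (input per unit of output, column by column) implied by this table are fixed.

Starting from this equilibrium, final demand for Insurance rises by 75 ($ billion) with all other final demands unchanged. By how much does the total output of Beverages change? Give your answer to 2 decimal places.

Δx_B = 6.82

Technical coefficients a_ij = z_ij / X_j:
  a_BB = 18/360 = 0.05, a_IB = 144/360 = 0.40
  a_BI = 32/640 = 0.05, a_II = 256/640 = 0.40
I − A =
  [   0.95    -0.05]
  [  -0.40     0.60]
det(I−A) = (0.95)(0.60) − (-0.05)(-0.40) = 0.5500
adj(I−A) = [[0.60, 0.05], [0.40, 0.95]]
(I − A)⁻¹ = adj(I−A) / det(I−A) ≈
  [   1.0909     0.0909]
  [   0.7273     1.7273]
Δx = (I − A)⁻¹ Δd with Δd having +75 in the Insurance component and 0 elsewhere.
So Δx_B = L_BI · (+75), where L_BI = adj(I−A)_BI / det(I−A) = 0.05 / 0.5500.
Δx_B = 0.05 × (+75) / 0.5500 = 3.75 / 0.5500 ≈ 6.82.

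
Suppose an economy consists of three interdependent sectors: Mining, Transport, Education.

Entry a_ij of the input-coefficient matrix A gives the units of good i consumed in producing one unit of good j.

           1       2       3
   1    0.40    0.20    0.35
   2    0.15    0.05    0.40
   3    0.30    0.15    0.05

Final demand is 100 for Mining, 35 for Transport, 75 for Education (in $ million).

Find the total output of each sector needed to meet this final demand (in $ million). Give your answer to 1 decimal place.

I − A =
  [   0.60    -0.20    -0.35]
  [  -0.15     0.95    -0.40]
  [  -0.30    -0.15     0.95]
Cofactors of I−A, C_ij = (−1)^(i+j)·(minor ij) (rows/columns in the sector order above):
  C_11 = (0.95)(0.95) − (-0.40)(-0.15) = 0.8425
  C_12 = −[(-0.15)(0.95) − (-0.40)(-0.30)] = 0.2625
  C_13 = (-0.15)(-0.15) − (0.95)(-0.30) = 0.3075
  C_21 = −[(-0.20)(0.95) − (-0.35)(-0.15)] = 0.2425
  C_22 = (0.60)(0.95) − (-0.35)(-0.30) = 0.4650
  C_23 = −[(0.60)(-0.15) − (-0.20)(-0.30)] = 0.1500
  C_31 = (-0.20)(-0.40) − (-0.35)(0.95) = 0.4125
  C_32 = −[(0.60)(-0.40) − (-0.35)(-0.15)] = 0.2925
  C_33 = (0.60)(0.95) − (-0.20)(-0.15) = 0.5400
det(I−A) = Σ_j (I−A)_1j·C_1j = (0.60)(0.8425) + (-0.20)(0.2625) + (-0.35)(0.3075) = 0.345375
adj(I−A) = Cᵀ =
  [ 0.8425   0.2425   0.4125]
  [ 0.2625   0.4650   0.2925]
  [ 0.3075   0.1500   0.5400]
(I − A)⁻¹ = adj(I−A) / det(I−A) ≈
  [   2.4394     0.7021     1.1944]
  [   0.7600     1.3464     0.8469]
  [   0.8903     0.4343     1.5635]
x = (I − A)⁻¹ d = adj(I−A)·d / det(I−A), with det(I−A) = 0.345375:
  x_1 = (0.8425·100 + 0.2425·35 + 0.4125·75) / 0.345375 = 123.675 / 0.345375 ≈ 358.1
  x_2 = (0.2625·100 + 0.4650·35 + 0.2925·75) / 0.345375 = 64.4625 / 0.345375 ≈ 186.6
  x_3 = (0.3075·100 + 0.1500·35 + 0.5400·75) / 0.345375 = 76.50 / 0.345375 ≈ 221.5

x_1 = 358.1, x_2 = 186.6, x_3 = 221.5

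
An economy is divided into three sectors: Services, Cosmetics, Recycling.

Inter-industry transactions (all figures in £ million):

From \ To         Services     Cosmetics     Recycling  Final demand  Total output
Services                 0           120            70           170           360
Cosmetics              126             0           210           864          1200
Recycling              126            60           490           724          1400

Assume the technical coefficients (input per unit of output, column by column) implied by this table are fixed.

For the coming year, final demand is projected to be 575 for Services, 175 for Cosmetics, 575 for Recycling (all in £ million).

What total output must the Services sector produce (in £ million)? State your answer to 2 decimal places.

x_1 = 702.24

Technical coefficients a_ij = z_ij / X_j:
  a_11 = 0/360 = 0.00, a_21 = 126/360 = 0.35, a_31 = 126/360 = 0.35
  a_12 = 120/1200 = 0.10, a_22 = 0/1200 = 0.00, a_32 = 60/1200 = 0.05
  a_13 = 70/1400 = 0.05, a_23 = 210/1400 = 0.15, a_33 = 490/1400 = 0.35
I − A =
  [   1.00    -0.10    -0.05]
  [  -0.35     1.00    -0.15]
  [  -0.35    -0.05     0.65]
Cofactors of I−A, C_ij = (−1)^(i+j)·(minor ij) (rows/columns in the sector order above):
  C_11 = (1.00)(0.65) − (-0.15)(-0.05) = 0.6425
  C_12 = −[(-0.35)(0.65) − (-0.15)(-0.35)] = 0.2800
  C_13 = (-0.35)(-0.05) − (1.00)(-0.35) = 0.3675
  C_21 = −[(-0.10)(0.65) − (-0.05)(-0.05)] = 0.0675
  C_22 = (1.00)(0.65) − (-0.05)(-0.35) = 0.6325
  C_23 = −[(1.00)(-0.05) − (-0.10)(-0.35)] = 0.0850
  C_31 = (-0.10)(-0.15) − (-0.05)(1.00) = 0.0650
  C_32 = −[(1.00)(-0.15) − (-0.05)(-0.35)] = 0.1675
  C_33 = (1.00)(1.00) − (-0.10)(-0.35) = 0.9650
det(I−A) = Σ_j (I−A)_1j·C_1j = (1.00)(0.6425) + (-0.10)(0.2800) + (-0.05)(0.3675) = 0.596125
adj(I−A) = Cᵀ =
  [ 0.6425   0.0675   0.0650]
  [ 0.2800   0.6325   0.1675]
  [ 0.3675   0.0850   0.9650]
(I − A)⁻¹ = adj(I−A) / det(I−A) ≈
  [   1.0778     0.1132     0.1090]
  [   0.4697     1.0610     0.2810]
  [   0.6165     0.1426     1.6188]
x = (I − A)⁻¹ d = adj(I−A)·d / det(I−A), with det(I−A) = 0.596125:
  x_1 = (0.6425·575 + 0.0675·175 + 0.0650·575) / 0.596125 = 418.625 / 0.596125 ≈ 702.24
  x_2 = (0.2800·575 + 0.6325·175 + 0.1675·575) / 0.596125 = 368.00 / 0.596125 ≈ 617.32
  x_3 = (0.3675·575 + 0.0850·175 + 0.9650·575) / 0.596125 = 781.0625 / 0.596125 ≈ 1310.23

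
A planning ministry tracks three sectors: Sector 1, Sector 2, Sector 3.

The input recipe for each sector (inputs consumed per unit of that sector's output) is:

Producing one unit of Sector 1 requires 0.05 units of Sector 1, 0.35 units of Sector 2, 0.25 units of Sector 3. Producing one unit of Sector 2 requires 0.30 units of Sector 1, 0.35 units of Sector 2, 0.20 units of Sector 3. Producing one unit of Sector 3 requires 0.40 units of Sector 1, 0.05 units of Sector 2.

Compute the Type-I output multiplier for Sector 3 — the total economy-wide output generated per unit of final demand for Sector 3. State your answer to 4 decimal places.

m_3 = 2.4000

I − A =
  [   0.95    -0.30    -0.40]
  [  -0.35     0.65    -0.05]
  [  -0.25    -0.20     1.00]
Cofactors of I−A, C_ij = (−1)^(i+j)·(minor ij) (rows/columns in the sector order above):
  C_11 = (0.65)(1.00) − (-0.05)(-0.20) = 0.6400
  C_12 = −[(-0.35)(1.00) − (-0.05)(-0.25)] = 0.3625
  C_13 = (-0.35)(-0.20) − (0.65)(-0.25) = 0.2325
  C_21 = −[(-0.30)(1.00) − (-0.40)(-0.20)] = 0.3800
  C_22 = (0.95)(1.00) − (-0.40)(-0.25) = 0.8500
  C_23 = −[(0.95)(-0.20) − (-0.30)(-0.25)] = 0.2650
  C_31 = (-0.30)(-0.05) − (-0.40)(0.65) = 0.2750
  C_32 = −[(0.95)(-0.05) − (-0.40)(-0.35)] = 0.1875
  C_33 = (0.95)(0.65) − (-0.30)(-0.35) = 0.5125
det(I−A) = Σ_j (I−A)_1j·C_1j = (0.95)(0.6400) + (-0.30)(0.3625) + (-0.40)(0.2325) = 0.40625
adj(I−A) = Cᵀ =
  [ 0.6400   0.3800   0.2750]
  [ 0.3625   0.8500   0.1875]
  [ 0.2325   0.2650   0.5125]
(I − A)⁻¹ = adj(I−A) / det(I−A) ≈
  [   1.57538     0.93538     0.67692]
  [   0.89231     2.09231     0.46154]
  [   0.57231     0.65231     1.26154]
The output multiplier for sector j is the column-j sum of the Leontief inverse (I − A)⁻¹ = adj(I−A) / det(I−A).
Column 3 of adj(I−A): (0.2750, 0.1875, 0.5125); det(I−A) = 0.40625.
m_3 = (0.2750 + 0.1875 + 0.5125) / 0.40625 = 0.975 / 0.40625 = 2.4000.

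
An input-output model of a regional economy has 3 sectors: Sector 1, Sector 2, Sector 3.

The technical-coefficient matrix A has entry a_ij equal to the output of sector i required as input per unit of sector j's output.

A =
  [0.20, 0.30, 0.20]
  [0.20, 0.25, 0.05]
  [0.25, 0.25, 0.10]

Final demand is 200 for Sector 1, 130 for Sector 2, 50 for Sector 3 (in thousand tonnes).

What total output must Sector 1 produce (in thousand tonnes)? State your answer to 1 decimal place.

x_1 = 429.3

I − A =
  [   0.80    -0.30    -0.20]
  [  -0.20     0.75    -0.05]
  [  -0.25    -0.25     0.90]
Cofactors of I−A, C_ij = (−1)^(i+j)·(minor ij) (rows/columns in the sector order above):
  C_11 = (0.75)(0.90) − (-0.05)(-0.25) = 0.6625
  C_12 = −[(-0.20)(0.90) − (-0.05)(-0.25)] = 0.1925
  C_13 = (-0.20)(-0.25) − (0.75)(-0.25) = 0.2375
  C_21 = −[(-0.30)(0.90) − (-0.20)(-0.25)] = 0.3200
  C_22 = (0.80)(0.90) − (-0.20)(-0.25) = 0.6700
  C_23 = −[(0.80)(-0.25) − (-0.30)(-0.25)] = 0.2750
  C_31 = (-0.30)(-0.05) − (-0.20)(0.75) = 0.1650
  C_32 = −[(0.80)(-0.05) − (-0.20)(-0.20)] = 0.0800
  C_33 = (0.80)(0.75) − (-0.30)(-0.20) = 0.5400
det(I−A) = Σ_j (I−A)_1j·C_1j = (0.80)(0.6625) + (-0.30)(0.1925) + (-0.20)(0.2375) = 0.42475
adj(I−A) = Cᵀ =
  [ 0.6625   0.3200   0.1650]
  [ 0.1925   0.6700   0.0800]
  [ 0.2375   0.2750   0.5400]
(I − A)⁻¹ = adj(I−A) / det(I−A) ≈
  [   1.5597     0.7534     0.3885]
  [   0.4532     1.5774     0.1883]
  [   0.5592     0.6474     1.2713]
x = (I − A)⁻¹ d = adj(I−A)·d / det(I−A), with det(I−A) = 0.42475:
  x_1 = (0.6625·200 + 0.3200·130 + 0.1650·50) / 0.42475 = 182.35 / 0.42475 ≈ 429.3
  x_2 = (0.1925·200 + 0.6700·130 + 0.0800·50) / 0.42475 = 129.60 / 0.42475 ≈ 305.1
  x_3 = (0.2375·200 + 0.2750·130 + 0.5400·50) / 0.42475 = 110.25 / 0.42475 ≈ 259.6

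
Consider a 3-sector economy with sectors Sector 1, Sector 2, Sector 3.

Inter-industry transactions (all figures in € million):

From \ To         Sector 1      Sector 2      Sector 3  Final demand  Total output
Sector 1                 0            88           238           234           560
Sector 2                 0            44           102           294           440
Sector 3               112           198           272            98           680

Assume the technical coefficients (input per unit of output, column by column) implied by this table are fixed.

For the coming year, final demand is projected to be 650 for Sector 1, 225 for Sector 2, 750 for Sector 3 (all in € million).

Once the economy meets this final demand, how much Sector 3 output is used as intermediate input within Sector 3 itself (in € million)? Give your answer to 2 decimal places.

Technical coefficients a_ij = z_ij / X_j:
  a_11 = 0/560 = 0.00, a_21 = 0/560 = 0.00, a_31 = 112/560 = 0.20
  a_12 = 88/440 = 0.20, a_22 = 44/440 = 0.10, a_32 = 198/440 = 0.45
  a_13 = 238/680 = 0.35, a_23 = 102/680 = 0.15, a_33 = 272/680 = 0.40
I − A =
  [   1.00    -0.20    -0.35]
  [   0.00     0.90    -0.15]
  [  -0.20    -0.45     0.60]
Cofactors of I−A, C_ij = (−1)^(i+j)·(minor ij) (rows/columns in the sector order above):
  C_11 = (0.90)(0.60) − (-0.15)(-0.45) = 0.4725
  C_12 = −[(0.00)(0.60) − (-0.15)(-0.20)] = 0.0300
  C_13 = (0.00)(-0.45) − (0.90)(-0.20) = 0.1800
  C_21 = −[(-0.20)(0.60) − (-0.35)(-0.45)] = 0.2775
  C_22 = (1.00)(0.60) − (-0.35)(-0.20) = 0.5300
  C_23 = −[(1.00)(-0.45) − (-0.20)(-0.20)] = 0.4900
  C_31 = (-0.20)(-0.15) − (-0.35)(0.90) = 0.3450
  C_32 = −[(1.00)(-0.15) − (-0.35)(0.00)] = 0.1500
  C_33 = (1.00)(0.90) − (-0.20)(0.00) = 0.9000
det(I−A) = Σ_j (I−A)_1j·C_1j = (1.00)(0.4725) + (-0.20)(0.0300) + (-0.35)(0.1800) = 0.4035
adj(I−A) = Cᵀ =
  [ 0.4725   0.2775   0.3450]
  [ 0.0300   0.5300   0.1500]
  [ 0.1800   0.4900   0.9000]
(I − A)⁻¹ = adj(I−A) / det(I−A) ≈
  [   1.1710     0.6877     0.8550]
  [   0.0743     1.3135     0.3717]
  [   0.4461     1.2144     2.2305]
First solve x = (I − A)⁻¹ d = adj(I−A)·d / det(I−A); in particular x_3 = (0.1800·650 + 0.4900·225 + 0.9000·750) / 0.4035 = 902.25 / 0.4035 ≈ 2236.0595.
Intermediate flow from 3 to 3: z_33 = a_33 · x_3 = 0.40 × 902.25 / 0.4035 = 360.90 / 0.4035 ≈ 894.42.

z_33 = 894.42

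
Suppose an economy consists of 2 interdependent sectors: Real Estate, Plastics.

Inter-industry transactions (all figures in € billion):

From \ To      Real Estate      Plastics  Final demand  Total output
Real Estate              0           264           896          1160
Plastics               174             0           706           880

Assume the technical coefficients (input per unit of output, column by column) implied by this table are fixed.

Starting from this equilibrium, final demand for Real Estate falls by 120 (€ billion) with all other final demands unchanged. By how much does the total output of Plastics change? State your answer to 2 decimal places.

Technical coefficients a_ij = z_ij / X_j:
  a_RR = 0/1160 = 0.00, a_PR = 174/1160 = 0.15
  a_RP = 264/880 = 0.30, a_PP = 0/880 = 0.00
I − A =
  [   1.00    -0.30]
  [  -0.15     1.00]
det(I−A) = (1.00)(1.00) − (-0.30)(-0.15) = 0.9550
adj(I−A) = [[1.00, 0.30], [0.15, 1.00]]
(I − A)⁻¹ = adj(I−A) / det(I−A) ≈
  [   1.0471     0.3141]
  [   0.1571     1.0471]
Δx = (I − A)⁻¹ Δd with Δd having -120 in the Real Estate component and 0 elsewhere.
So Δx_P = L_PR · (-120), where L_PR = adj(I−A)_PR / det(I−A) = 0.15 / 0.9550.
Δx_P = 0.15 × (-120) / 0.9550 = -18.00 / 0.9550 ≈ -18.85.

Δx_P = -18.85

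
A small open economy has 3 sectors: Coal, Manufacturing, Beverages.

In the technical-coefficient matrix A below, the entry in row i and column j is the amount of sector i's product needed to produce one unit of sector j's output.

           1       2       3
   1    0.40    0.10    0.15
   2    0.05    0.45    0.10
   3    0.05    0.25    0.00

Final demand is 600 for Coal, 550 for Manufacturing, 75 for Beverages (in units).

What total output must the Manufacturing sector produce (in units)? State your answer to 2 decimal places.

I − A =
  [   0.60    -0.10    -0.15]
  [  -0.05     0.55    -0.10]
  [  -0.05    -0.25     1.00]
Cofactors of I−A, C_ij = (−1)^(i+j)·(minor ij) (rows/columns in the sector order above):
  C_11 = (0.55)(1.00) − (-0.10)(-0.25) = 0.5250
  C_12 = −[(-0.05)(1.00) − (-0.10)(-0.05)] = 0.0550
  C_13 = (-0.05)(-0.25) − (0.55)(-0.05) = 0.0400
  C_21 = −[(-0.10)(1.00) − (-0.15)(-0.25)] = 0.1375
  C_22 = (0.60)(1.00) − (-0.15)(-0.05) = 0.5925
  C_23 = −[(0.60)(-0.25) − (-0.10)(-0.05)] = 0.1550
  C_31 = (-0.10)(-0.10) − (-0.15)(0.55) = 0.0925
  C_32 = −[(0.60)(-0.10) − (-0.15)(-0.05)] = 0.0675
  C_33 = (0.60)(0.55) − (-0.10)(-0.05) = 0.3250
det(I−A) = Σ_j (I−A)_1j·C_1j = (0.60)(0.5250) + (-0.10)(0.0550) + (-0.15)(0.0400) = 0.3035
adj(I−A) = Cᵀ =
  [ 0.5250   0.1375   0.0925]
  [ 0.0550   0.5925   0.0675]
  [ 0.0400   0.1550   0.3250]
(I − A)⁻¹ = adj(I−A) / det(I−A) ≈
  [   1.7298     0.4530     0.3048]
  [   0.1812     1.9522     0.2224]
  [   0.1318     0.5107     1.0708]
x = (I − A)⁻¹ d = adj(I−A)·d / det(I−A), with det(I−A) = 0.3035:
  x_1 = (0.5250·600 + 0.1375·550 + 0.0925·75) / 0.3035 = 397.5625 / 0.3035 ≈ 1309.93
  x_2 = (0.0550·600 + 0.5925·550 + 0.0675·75) / 0.3035 = 363.9375 / 0.3035 ≈ 1199.14
  x_3 = (0.0400·600 + 0.1550·550 + 0.3250·75) / 0.3035 = 133.625 / 0.3035 ≈ 440.28

x_2 = 1199.14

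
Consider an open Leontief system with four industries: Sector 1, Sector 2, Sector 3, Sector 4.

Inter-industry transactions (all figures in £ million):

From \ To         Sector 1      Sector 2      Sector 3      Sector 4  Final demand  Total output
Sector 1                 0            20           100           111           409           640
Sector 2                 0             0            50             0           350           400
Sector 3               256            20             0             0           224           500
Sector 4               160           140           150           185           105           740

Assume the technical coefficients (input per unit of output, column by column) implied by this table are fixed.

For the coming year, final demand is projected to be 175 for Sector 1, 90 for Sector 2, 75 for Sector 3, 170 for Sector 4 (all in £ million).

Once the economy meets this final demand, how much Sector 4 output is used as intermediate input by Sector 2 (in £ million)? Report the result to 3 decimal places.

z_42 = 38.339

Technical coefficients a_ij = z_ij / X_j:
  a_11 = 0/640 = 0.00, a_21 = 0/640 = 0.00, a_31 = 256/640 = 0.40, a_41 = 160/640 = 0.25
  a_12 = 20/400 = 0.05, a_22 = 0/400 = 0.00, a_32 = 20/400 = 0.05, a_42 = 140/400 = 0.35
  a_13 = 100/500 = 0.20, a_23 = 50/500 = 0.10, a_33 = 0/500 = 0.00, a_43 = 150/500 = 0.30
  a_14 = 111/740 = 0.15, a_24 = 0/740 = 0.00, a_34 = 0/740 = 0.00, a_44 = 185/740 = 0.25
I − A =
  [   1.00    -0.05    -0.20    -0.15]
  [   0.00     1.00    -0.10     0.00]
  [  -0.40    -0.05     1.00     0.00]
  [  -0.25    -0.35    -0.30     0.75]
Compute the cofactors C_ij = (−1)^(i+j)·(3×3 minor ij) of I−A; the adjugate is their transpose:
adj(I−A) = Cᵀ =
  [ 0.746250   0.099750   0.204000   0.149250]
  [ 0.030000   0.634500   0.071250   0.006000]
  [ 0.300000   0.071625   0.712500   0.060000]
  [ 0.382750   0.358000   0.386250   0.913000]
det(I−A) = Σ_j (I−A)_1j·C_1j = (1.00)(0.746250) + (-0.05)(0.030000) + (-0.20)(0.300000) + (-0.15)(0.382750) = 0.6273375
(I − A)⁻¹ = adj(I−A) / det(I−A) ≈
  [   1.1896     0.1590     0.3252     0.2379]
  [   0.0478     1.0114     0.1136     0.0096]
  [   0.4782     0.1142     1.1358     0.0956]
  [   0.6101     0.5707     0.6157     1.4554]
First solve x = (I − A)⁻¹ d = adj(I−A)·d / det(I−A); in particular x_2 = (0.030000·175 + 0.634500·90 + 0.071250·75 + 0.006000·170) / 0.6273375 = 68.71875 / 0.6273375 ≈ 109.54032.
Intermediate flow from 4 to 2: z_42 = a_42 · x_2 = 0.35 × 68.71875 / 0.6273375 = 24.0515625 / 0.6273375 ≈ 38.339.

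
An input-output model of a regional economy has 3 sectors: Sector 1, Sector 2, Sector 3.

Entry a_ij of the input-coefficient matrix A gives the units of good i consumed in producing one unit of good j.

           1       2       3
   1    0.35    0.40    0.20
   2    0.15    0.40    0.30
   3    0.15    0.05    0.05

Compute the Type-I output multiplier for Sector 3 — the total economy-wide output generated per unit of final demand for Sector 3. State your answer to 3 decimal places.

m_3 = 2.986

I − A =
  [   0.65    -0.40    -0.20]
  [  -0.15     0.60    -0.30]
  [  -0.15    -0.05     0.95]
Cofactors of I−A, C_ij = (−1)^(i+j)·(minor ij) (rows/columns in the sector order above):
  C_11 = (0.60)(0.95) − (-0.30)(-0.05) = 0.5550
  C_12 = −[(-0.15)(0.95) − (-0.30)(-0.15)] = 0.1875
  C_13 = (-0.15)(-0.05) − (0.60)(-0.15) = 0.0975
  C_21 = −[(-0.40)(0.95) − (-0.20)(-0.05)] = 0.3900
  C_22 = (0.65)(0.95) − (-0.20)(-0.15) = 0.5875
  C_23 = −[(0.65)(-0.05) − (-0.40)(-0.15)] = 0.0925
  C_31 = (-0.40)(-0.30) − (-0.20)(0.60) = 0.2400
  C_32 = −[(0.65)(-0.30) − (-0.20)(-0.15)] = 0.2250
  C_33 = (0.65)(0.60) − (-0.40)(-0.15) = 0.3300
det(I−A) = Σ_j (I−A)_1j·C_1j = (0.65)(0.5550) + (-0.40)(0.1875) + (-0.20)(0.0975) = 0.26625
adj(I−A) = Cᵀ =
  [ 0.5550   0.3900   0.2400]
  [ 0.1875   0.5875   0.2250]
  [ 0.0975   0.0925   0.3300]
(I − A)⁻¹ = adj(I−A) / det(I−A) ≈
  [   2.0845     1.4648     0.9014]
  [   0.7042     2.2066     0.8451]
  [   0.3662     0.3474     1.2394]
The output multiplier for sector j is the column-j sum of the Leontief inverse (I − A)⁻¹ = adj(I−A) / det(I−A).
Column 3 of adj(I−A): (0.2400, 0.2250, 0.3300); det(I−A) = 0.26625.
m_3 = (0.2400 + 0.2250 + 0.3300) / 0.26625 = 0.795 / 0.26625 ≈ 2.986.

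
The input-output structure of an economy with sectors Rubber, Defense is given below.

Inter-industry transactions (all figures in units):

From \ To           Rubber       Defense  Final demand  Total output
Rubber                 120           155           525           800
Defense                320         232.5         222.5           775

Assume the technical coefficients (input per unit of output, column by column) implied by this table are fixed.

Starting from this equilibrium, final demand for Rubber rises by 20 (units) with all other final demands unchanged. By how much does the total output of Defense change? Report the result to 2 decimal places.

Δx_2 = 15.53

Technical coefficients a_ij = z_ij / X_j:
  a_11 = 120/800 = 0.15, a_21 = 320/800 = 0.40
  a_12 = 155/775 = 0.20, a_22 = 232.5/775 = 0.30
I − A =
  [   0.85    -0.20]
  [  -0.40     0.70]
det(I−A) = (0.85)(0.70) − (-0.20)(-0.40) = 0.5150
adj(I−A) = [[0.70, 0.20], [0.40, 0.85]]
(I − A)⁻¹ = adj(I−A) / det(I−A) ≈
  [   1.3592     0.3883]
  [   0.7767     1.6505]
Δx = (I − A)⁻¹ Δd with Δd having +20 in the Rubber component and 0 elsewhere.
So Δx_2 = L_21 · (+20), where L_21 = adj(I−A)_21 / det(I−A) = 0.40 / 0.5150.
Δx_2 = 0.40 × (+20) / 0.5150 = 8.00 / 0.5150 ≈ 15.53.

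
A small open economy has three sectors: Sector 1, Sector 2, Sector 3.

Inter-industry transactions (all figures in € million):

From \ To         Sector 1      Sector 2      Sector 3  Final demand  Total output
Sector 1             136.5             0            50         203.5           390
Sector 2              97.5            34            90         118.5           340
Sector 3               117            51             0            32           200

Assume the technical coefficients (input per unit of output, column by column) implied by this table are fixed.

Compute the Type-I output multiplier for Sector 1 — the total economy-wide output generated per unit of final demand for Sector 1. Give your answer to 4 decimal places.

Technical coefficients a_ij = z_ij / X_j:
  a_11 = 136.5/390 = 0.35, a_21 = 97.5/390 = 0.25, a_31 = 117/390 = 0.30
  a_12 = 0/340 = 0.00, a_22 = 34/340 = 0.10, a_32 = 51/340 = 0.15
  a_13 = 50/200 = 0.25, a_23 = 90/200 = 0.45, a_33 = 0/200 = 0.00
I − A =
  [   0.65     0.00    -0.25]
  [  -0.25     0.90    -0.45]
  [  -0.30    -0.15     1.00]
Cofactors of I−A, C_ij = (−1)^(i+j)·(minor ij) (rows/columns in the sector order above):
  C_11 = (0.90)(1.00) − (-0.45)(-0.15) = 0.8325
  C_12 = −[(-0.25)(1.00) − (-0.45)(-0.30)] = 0.3850
  C_13 = (-0.25)(-0.15) − (0.90)(-0.30) = 0.3075
  C_21 = −[(0.00)(1.00) − (-0.25)(-0.15)] = 0.0375
  C_22 = (0.65)(1.00) − (-0.25)(-0.30) = 0.5750
  C_23 = −[(0.65)(-0.15) − (0.00)(-0.30)] = 0.0975
  C_31 = (0.00)(-0.45) − (-0.25)(0.90) = 0.2250
  C_32 = −[(0.65)(-0.45) − (-0.25)(-0.25)] = 0.3550
  C_33 = (0.65)(0.90) − (0.00)(-0.25) = 0.5850
det(I−A) = Σ_j (I−A)_1j·C_1j = (0.65)(0.8325) + (0.00)(0.3850) + (-0.25)(0.3075) = 0.46425
adj(I−A) = Cᵀ =
  [ 0.8325   0.0375   0.2250]
  [ 0.3850   0.5750   0.3550]
  [ 0.3075   0.0975   0.5850]
(I − A)⁻¹ = adj(I−A) / det(I−A) ≈
  [   1.79321     0.08078     0.48465]
  [   0.82929     1.23856     0.76467]
  [   0.66236     0.21002     1.26010]
The output multiplier for sector j is the column-j sum of the Leontief inverse (I − A)⁻¹ = adj(I−A) / det(I−A).
Column 1 of adj(I−A): (0.8325, 0.3850, 0.3075); det(I−A) = 0.46425.
m_1 = (0.8325 + 0.3850 + 0.3075) / 0.46425 = 1.525 / 0.46425 ≈ 3.2849.

m_1 = 3.2849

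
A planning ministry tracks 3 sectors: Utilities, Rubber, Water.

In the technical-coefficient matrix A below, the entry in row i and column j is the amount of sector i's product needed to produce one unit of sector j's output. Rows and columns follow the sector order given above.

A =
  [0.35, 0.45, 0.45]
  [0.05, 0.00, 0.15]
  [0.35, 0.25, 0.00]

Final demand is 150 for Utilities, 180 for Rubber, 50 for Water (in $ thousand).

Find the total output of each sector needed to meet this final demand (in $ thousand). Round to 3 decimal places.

I − A =
  [   0.65    -0.45    -0.45]
  [  -0.05     1.00    -0.15]
  [  -0.35    -0.25     1.00]
Cofactors of I−A, C_ij = (−1)^(i+j)·(minor ij) (rows/columns in the sector order above):
  C_11 = (1.00)(1.00) − (-0.15)(-0.25) = 0.9625
  C_12 = −[(-0.05)(1.00) − (-0.15)(-0.35)] = 0.1025
  C_13 = (-0.05)(-0.25) − (1.00)(-0.35) = 0.3625
  C_21 = −[(-0.45)(1.00) − (-0.45)(-0.25)] = 0.5625
  C_22 = (0.65)(1.00) − (-0.45)(-0.35) = 0.4925
  C_23 = −[(0.65)(-0.25) − (-0.45)(-0.35)] = 0.3200
  C_31 = (-0.45)(-0.15) − (-0.45)(1.00) = 0.5175
  C_32 = −[(0.65)(-0.15) − (-0.45)(-0.05)] = 0.1200
  C_33 = (0.65)(1.00) − (-0.45)(-0.05) = 0.6275
det(I−A) = Σ_j (I−A)_1j·C_1j = (0.65)(0.9625) + (-0.45)(0.1025) + (-0.45)(0.3625) = 0.416375
adj(I−A) = Cᵀ =
  [ 0.9625   0.5625   0.5175]
  [ 0.1025   0.4925   0.1200]
  [ 0.3625   0.3200   0.6275]
(I − A)⁻¹ = adj(I−A) / det(I−A) ≈
  [   2.3116     1.3509     1.2429]
  [   0.2462     1.1828     0.2882]
  [   0.8706     0.7685     1.5071]
x = (I − A)⁻¹ d = adj(I−A)·d / det(I−A), with det(I−A) = 0.416375:
  x_U = (0.9625·150 + 0.5625·180 + 0.5175·50) / 0.416375 = 271.50 / 0.416375 ≈ 652.056
  x_R = (0.1025·150 + 0.4925·180 + 0.1200·50) / 0.416375 = 110.025 / 0.416375 ≈ 264.245
  x_W = (0.3625·150 + 0.3200·180 + 0.6275·50) / 0.416375 = 143.35 / 0.416375 ≈ 344.281

x_U = 652.056, x_R = 264.245, x_W = 344.281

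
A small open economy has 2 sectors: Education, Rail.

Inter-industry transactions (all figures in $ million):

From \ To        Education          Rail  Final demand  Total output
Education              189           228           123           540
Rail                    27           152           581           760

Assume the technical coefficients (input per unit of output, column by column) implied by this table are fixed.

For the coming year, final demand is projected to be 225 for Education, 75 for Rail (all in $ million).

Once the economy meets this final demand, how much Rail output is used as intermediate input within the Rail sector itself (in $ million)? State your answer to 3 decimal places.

Technical coefficients a_ij = z_ij / X_j:
  a_EE = 189/540 = 0.35, a_RE = 27/540 = 0.05
  a_ER = 228/760 = 0.30, a_RR = 152/760 = 0.20
I − A =
  [   0.65    -0.30]
  [  -0.05     0.80]
det(I−A) = (0.65)(0.80) − (-0.30)(-0.05) = 0.5050
adj(I−A) = [[0.80, 0.30], [0.05, 0.65]]
(I − A)⁻¹ = adj(I−A) / det(I−A) ≈
  [   1.5842     0.5941]
  [   0.0990     1.2871]
First solve x = (I − A)⁻¹ d = adj(I−A)·d / det(I−A); in particular x_R = (0.05·225 + 0.65·75) / 0.5050 = 60.00 / 0.5050 ≈ 118.81188.
Intermediate flow from R to R: z_RR = a_RR · x_R = 0.20 × 60.00 / 0.5050 = 12.00 / 0.5050 ≈ 23.762.

z_RR = 23.762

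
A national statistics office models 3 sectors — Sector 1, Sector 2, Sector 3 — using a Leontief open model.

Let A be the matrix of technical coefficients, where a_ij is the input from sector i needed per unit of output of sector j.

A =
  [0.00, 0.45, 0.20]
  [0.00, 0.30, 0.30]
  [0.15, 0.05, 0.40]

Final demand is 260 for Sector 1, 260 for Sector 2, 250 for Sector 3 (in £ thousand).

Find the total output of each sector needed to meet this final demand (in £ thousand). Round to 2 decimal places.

x_1 = 678.63, x_2 = 645.77, x_3 = 640.14

I − A =
  [   1.00    -0.45    -0.20]
  [   0.00     0.70    -0.30]
  [  -0.15    -0.05     0.60]
Cofactors of I−A, C_ij = (−1)^(i+j)·(minor ij) (rows/columns in the sector order above):
  C_11 = (0.70)(0.60) − (-0.30)(-0.05) = 0.4050
  C_12 = −[(0.00)(0.60) − (-0.30)(-0.15)] = 0.0450
  C_13 = (0.00)(-0.05) − (0.70)(-0.15) = 0.1050
  C_21 = −[(-0.45)(0.60) − (-0.20)(-0.05)] = 0.2800
  C_22 = (1.00)(0.60) − (-0.20)(-0.15) = 0.5700
  C_23 = −[(1.00)(-0.05) − (-0.45)(-0.15)] = 0.1175
  C_31 = (-0.45)(-0.30) − (-0.20)(0.70) = 0.2750
  C_32 = −[(1.00)(-0.30) − (-0.20)(0.00)] = 0.3000
  C_33 = (1.00)(0.70) − (-0.45)(0.00) = 0.7000
det(I−A) = Σ_j (I−A)_1j·C_1j = (1.00)(0.4050) + (-0.45)(0.0450) + (-0.20)(0.1050) = 0.36375
adj(I−A) = Cᵀ =
  [ 0.4050   0.2800   0.2750]
  [ 0.0450   0.5700   0.3000]
  [ 0.1050   0.1175   0.7000]
(I − A)⁻¹ = adj(I−A) / det(I−A) ≈
  [   1.1134     0.7698     0.7560]
  [   0.1237     1.5670     0.8247]
  [   0.2887     0.3230     1.9244]
x = (I − A)⁻¹ d = adj(I−A)·d / det(I−A), with det(I−A) = 0.36375:
  x_1 = (0.4050·260 + 0.2800·260 + 0.2750·250) / 0.36375 = 246.85 / 0.36375 ≈ 678.63
  x_2 = (0.0450·260 + 0.5700·260 + 0.3000·250) / 0.36375 = 234.90 / 0.36375 ≈ 645.77
  x_3 = (0.1050·260 + 0.1175·260 + 0.7000·250) / 0.36375 = 232.85 / 0.36375 ≈ 640.14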